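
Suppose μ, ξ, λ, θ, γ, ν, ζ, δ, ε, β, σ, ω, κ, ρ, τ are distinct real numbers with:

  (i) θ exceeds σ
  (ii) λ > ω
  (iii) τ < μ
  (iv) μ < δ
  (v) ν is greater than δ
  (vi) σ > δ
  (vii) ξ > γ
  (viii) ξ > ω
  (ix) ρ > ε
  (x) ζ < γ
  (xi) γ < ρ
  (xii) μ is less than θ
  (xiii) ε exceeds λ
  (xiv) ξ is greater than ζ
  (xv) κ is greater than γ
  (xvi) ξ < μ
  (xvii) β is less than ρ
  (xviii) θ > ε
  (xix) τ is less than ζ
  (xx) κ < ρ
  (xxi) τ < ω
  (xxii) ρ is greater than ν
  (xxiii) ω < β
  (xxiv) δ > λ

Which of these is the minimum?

ζ is not least since τ < ζ; ω is not least since τ < ω; β is not least since ω < β; λ is not least since ω < λ; γ is not least since ζ < γ; ξ is not least since ζ < ξ; ε is not least since λ < ε; μ is not least since τ < μ; κ is not least since γ < κ; δ is not least since λ < δ; ν is not least since δ < ν; σ is not least since δ < σ; θ is not least since σ < θ; ρ is not least since κ < ρ.
Only τ has nothing below it, so τ is the minimum.

τ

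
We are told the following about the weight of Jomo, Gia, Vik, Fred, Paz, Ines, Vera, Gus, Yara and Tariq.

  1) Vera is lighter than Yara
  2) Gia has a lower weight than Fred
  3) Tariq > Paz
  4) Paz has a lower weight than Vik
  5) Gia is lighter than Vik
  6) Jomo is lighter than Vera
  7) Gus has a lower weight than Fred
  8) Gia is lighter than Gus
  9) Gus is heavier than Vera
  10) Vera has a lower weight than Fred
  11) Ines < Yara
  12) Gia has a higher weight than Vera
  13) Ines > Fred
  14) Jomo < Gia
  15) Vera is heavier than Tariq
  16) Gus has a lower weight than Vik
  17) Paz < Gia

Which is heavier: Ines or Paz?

Ines

Chaining the given relations: Paz < Tariq < Vera < Gia < Gus < Fred < Ines.
So Paz < Ines; Ines is the heavier of the two.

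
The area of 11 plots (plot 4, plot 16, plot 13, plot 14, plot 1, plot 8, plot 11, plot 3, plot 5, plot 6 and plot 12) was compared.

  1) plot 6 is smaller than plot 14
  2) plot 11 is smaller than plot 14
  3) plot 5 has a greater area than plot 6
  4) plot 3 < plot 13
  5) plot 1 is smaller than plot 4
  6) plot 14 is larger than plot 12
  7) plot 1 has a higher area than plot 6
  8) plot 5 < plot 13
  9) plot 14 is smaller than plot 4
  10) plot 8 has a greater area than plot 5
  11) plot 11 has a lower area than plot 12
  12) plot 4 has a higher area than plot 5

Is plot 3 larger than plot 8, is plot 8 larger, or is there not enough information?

undetermined

Following every chain through plot 3: above plot 3 we get plot 13.
plot 8 is not reached, and no chain runs the other way from plot 8 to plot 3.
So the given relations leave the order of plot 3 and plot 8 undetermined.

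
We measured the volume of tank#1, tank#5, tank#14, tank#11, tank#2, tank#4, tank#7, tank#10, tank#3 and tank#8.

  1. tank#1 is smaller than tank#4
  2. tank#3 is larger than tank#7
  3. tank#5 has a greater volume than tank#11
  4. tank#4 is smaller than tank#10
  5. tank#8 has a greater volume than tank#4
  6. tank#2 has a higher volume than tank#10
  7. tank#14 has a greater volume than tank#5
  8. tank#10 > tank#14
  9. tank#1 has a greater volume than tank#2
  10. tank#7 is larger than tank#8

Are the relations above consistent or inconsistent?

inconsistent

Chaining the given relations yields tank#10 < tank#2 < tank#1 < tank#4, so tank#10 < tank#4. But one relation states tank#4 < tank#10. These cannot both hold.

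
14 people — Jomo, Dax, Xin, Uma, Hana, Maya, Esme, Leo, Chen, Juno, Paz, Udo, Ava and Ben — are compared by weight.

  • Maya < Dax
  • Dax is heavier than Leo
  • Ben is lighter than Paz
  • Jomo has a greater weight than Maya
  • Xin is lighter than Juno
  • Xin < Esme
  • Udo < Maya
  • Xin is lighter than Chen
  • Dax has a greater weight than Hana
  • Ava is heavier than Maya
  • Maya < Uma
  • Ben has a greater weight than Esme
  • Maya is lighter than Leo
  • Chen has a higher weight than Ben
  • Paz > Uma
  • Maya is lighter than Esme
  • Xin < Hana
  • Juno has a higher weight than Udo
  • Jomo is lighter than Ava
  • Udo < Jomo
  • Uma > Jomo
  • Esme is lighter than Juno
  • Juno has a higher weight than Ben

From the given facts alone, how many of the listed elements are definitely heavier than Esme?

4

From Esme the given relations immediately reach Ben, Juno.
From those, Paz, Chen — 4 in total.
No other element is forced above Esme by the given relations, so the count is 4.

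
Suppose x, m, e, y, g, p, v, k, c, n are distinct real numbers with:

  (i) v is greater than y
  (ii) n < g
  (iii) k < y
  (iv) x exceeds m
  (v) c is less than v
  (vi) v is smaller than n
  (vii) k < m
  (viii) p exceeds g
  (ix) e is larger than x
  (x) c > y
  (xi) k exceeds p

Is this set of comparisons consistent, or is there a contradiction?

inconsistent

We have k < y stated directly, yet also y < c < v < n < g < p < k by chaining the others — so y < k. Contradiction.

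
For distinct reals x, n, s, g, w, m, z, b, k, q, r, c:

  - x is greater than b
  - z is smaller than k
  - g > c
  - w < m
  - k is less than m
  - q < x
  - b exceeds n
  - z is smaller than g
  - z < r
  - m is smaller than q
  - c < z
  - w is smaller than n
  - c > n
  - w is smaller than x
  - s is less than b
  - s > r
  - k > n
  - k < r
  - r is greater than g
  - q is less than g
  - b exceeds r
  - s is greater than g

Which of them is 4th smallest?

z

Chaining the given pairs: w < n < c < z < k < m < q < g < r < s < b < x.
The 4th smallest is z.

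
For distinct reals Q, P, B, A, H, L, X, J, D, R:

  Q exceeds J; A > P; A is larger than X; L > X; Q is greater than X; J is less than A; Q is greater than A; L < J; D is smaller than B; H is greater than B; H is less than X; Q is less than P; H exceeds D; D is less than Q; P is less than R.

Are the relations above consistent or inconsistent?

We have P < A stated directly, yet also A < Q < P by chaining the others — so A < P. Contradiction.

inconsistent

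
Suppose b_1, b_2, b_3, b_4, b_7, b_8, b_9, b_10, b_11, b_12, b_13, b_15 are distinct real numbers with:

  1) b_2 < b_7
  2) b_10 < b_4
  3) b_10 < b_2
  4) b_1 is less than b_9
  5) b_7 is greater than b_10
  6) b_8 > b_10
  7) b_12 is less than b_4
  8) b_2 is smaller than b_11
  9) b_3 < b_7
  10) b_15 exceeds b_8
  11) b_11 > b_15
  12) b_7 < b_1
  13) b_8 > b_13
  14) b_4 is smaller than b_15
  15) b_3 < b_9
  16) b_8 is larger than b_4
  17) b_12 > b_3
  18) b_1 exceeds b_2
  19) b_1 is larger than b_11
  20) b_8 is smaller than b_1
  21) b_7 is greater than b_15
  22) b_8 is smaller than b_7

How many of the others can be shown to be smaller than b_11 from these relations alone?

The elements the relations force below b_11 are b_3, b_10, b_12, b_2, b_13, b_4, b_8, b_15 — no chain reaches any other.
That is 8.

8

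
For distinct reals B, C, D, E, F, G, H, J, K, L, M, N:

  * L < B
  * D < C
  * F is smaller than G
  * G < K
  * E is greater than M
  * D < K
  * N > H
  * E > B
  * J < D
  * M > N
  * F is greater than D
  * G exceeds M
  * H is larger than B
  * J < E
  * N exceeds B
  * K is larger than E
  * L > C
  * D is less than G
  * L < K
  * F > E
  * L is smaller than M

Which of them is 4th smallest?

L

Chaining the given pairs: J < D < C < L < B < H < N < M < E < F < G < K.
Counting 4 from the smallest end gives L.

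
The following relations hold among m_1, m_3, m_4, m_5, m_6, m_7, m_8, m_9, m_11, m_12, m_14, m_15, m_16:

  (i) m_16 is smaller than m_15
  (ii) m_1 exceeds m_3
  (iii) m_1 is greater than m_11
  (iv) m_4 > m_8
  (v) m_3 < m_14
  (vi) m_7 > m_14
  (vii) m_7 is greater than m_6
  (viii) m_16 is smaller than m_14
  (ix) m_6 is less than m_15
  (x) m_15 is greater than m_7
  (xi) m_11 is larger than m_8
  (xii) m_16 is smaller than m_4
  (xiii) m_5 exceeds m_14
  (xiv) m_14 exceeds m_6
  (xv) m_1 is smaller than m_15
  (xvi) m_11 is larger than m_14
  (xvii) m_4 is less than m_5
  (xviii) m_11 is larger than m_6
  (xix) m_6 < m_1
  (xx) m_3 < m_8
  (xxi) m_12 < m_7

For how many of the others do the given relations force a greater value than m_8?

5

The elements the relations force above m_8 are m_11, m_1, m_4, m_5, m_15 — no chain reaches any other.
That is 5.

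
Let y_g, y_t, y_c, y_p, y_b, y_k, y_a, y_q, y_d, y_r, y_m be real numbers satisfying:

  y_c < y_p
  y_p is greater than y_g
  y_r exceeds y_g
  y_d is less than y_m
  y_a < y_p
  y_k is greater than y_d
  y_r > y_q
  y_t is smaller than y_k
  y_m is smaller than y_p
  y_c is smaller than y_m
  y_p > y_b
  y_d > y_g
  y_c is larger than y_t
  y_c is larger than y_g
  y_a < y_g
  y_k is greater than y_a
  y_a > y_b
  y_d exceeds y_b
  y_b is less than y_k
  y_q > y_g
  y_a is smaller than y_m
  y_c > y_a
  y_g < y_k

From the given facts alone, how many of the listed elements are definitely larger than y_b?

From y_b the given relations immediately reach y_a, y_d, y_k, y_p.
From those, y_g, y_c, y_m — 7 in total.
From those, y_q, y_r — 9 in total.
No other element is forced above y_b by the given relations, so the count is 9.

9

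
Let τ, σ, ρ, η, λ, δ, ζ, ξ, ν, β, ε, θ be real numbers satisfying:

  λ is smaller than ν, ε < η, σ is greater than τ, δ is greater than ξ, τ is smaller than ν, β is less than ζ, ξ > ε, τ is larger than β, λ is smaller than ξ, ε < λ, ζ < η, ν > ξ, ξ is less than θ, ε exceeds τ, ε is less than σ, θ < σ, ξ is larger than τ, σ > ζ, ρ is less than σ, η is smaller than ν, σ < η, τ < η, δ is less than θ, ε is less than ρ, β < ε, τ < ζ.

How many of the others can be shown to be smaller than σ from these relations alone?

Directly below σ: τ, ε, ζ, ρ, θ.
One step further: β, ξ, δ (8 so far).
One step further: λ (9 so far).
Nothing else is reachable below σ; 9 in all.

9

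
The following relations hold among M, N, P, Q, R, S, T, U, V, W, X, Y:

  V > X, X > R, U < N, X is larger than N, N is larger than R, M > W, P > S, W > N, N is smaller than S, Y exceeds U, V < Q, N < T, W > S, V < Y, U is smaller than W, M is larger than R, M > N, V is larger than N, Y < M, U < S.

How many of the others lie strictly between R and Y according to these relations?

3

Chaining upward from R reaches: N, X, S, V, Q, W, M, T, P.
Chaining downward from Y reaches: U, N, X, V.
Strictly between R and Y are those in both lists: N, X, V — 3 elements.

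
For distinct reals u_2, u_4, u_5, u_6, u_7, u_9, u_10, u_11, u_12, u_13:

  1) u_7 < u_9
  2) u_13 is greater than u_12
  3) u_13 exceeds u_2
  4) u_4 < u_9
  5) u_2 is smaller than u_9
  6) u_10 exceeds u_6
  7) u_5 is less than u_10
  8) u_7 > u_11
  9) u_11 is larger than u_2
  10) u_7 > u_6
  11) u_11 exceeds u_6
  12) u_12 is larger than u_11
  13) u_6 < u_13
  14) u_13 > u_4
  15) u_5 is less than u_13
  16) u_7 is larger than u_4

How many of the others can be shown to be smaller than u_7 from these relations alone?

4

From u_7 the given relations immediately reach u_6, u_11, u_4.
From those, u_2 — 4 in total.
No other element is forced below u_7 by the given relations, so the count is 4.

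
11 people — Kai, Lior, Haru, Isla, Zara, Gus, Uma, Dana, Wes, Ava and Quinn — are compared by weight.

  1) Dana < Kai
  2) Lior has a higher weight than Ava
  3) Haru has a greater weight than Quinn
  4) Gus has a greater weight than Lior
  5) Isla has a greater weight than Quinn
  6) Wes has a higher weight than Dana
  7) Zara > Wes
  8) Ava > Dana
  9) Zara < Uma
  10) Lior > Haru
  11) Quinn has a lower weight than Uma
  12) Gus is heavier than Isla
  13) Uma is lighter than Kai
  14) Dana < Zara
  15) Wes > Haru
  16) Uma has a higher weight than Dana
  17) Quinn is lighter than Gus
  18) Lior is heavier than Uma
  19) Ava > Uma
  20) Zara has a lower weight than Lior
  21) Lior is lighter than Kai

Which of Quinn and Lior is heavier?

Lior

Quinn < Haru and Haru < Wes give Quinn < Wes.
With Wes < Zara: Quinn < Haru < Wes < Zara.
Then Zara < Uma extends the chain to Uma.
Then Uma < Ava extends the chain to Ava.
With Ava < Lior: Quinn < Haru < Wes < Zara < Uma < Ava < Lior.
So Quinn < Lior; Lior is the heavier of the two.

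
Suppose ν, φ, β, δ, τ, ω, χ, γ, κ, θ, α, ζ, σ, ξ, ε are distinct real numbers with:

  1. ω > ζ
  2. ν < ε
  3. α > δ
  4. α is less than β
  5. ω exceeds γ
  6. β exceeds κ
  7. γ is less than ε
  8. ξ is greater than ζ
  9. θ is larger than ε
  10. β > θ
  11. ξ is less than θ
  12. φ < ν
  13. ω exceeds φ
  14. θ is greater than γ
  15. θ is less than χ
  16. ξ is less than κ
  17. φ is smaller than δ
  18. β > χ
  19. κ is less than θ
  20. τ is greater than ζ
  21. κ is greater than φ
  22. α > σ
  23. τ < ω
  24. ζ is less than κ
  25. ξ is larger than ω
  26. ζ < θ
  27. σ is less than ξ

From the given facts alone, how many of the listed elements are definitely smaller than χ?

The elements the relations force below χ are γ, φ, ζ, τ, σ, ω, ν, ξ, ε, κ, θ — no chain reaches any other.
That is 11.

11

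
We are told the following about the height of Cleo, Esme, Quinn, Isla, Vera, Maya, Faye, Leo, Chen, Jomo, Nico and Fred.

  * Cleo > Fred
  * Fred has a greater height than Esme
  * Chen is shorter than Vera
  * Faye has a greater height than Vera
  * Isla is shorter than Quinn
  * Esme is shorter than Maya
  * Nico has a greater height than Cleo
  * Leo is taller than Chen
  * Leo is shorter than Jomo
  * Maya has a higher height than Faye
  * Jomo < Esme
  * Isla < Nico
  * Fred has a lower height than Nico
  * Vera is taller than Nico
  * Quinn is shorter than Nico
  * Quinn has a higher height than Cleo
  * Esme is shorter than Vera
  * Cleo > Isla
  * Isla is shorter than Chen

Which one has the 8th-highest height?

Chaining the given pairs: Isla < Chen < Leo < Jomo < Esme < Fred < Cleo < Quinn < Nico < Vera < Faye < Maya.
The 8th largest is Esme.

Esme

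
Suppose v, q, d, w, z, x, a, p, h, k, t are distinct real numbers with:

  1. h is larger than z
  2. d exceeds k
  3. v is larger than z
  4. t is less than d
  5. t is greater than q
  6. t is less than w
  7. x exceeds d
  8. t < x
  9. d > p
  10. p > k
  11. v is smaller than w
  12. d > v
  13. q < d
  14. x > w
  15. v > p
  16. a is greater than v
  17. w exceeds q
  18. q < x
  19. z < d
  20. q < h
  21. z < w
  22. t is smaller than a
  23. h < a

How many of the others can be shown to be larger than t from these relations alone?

Directly above t: a, d, w, x.
No other element is forced above t by the given relations, so the count is 4.

4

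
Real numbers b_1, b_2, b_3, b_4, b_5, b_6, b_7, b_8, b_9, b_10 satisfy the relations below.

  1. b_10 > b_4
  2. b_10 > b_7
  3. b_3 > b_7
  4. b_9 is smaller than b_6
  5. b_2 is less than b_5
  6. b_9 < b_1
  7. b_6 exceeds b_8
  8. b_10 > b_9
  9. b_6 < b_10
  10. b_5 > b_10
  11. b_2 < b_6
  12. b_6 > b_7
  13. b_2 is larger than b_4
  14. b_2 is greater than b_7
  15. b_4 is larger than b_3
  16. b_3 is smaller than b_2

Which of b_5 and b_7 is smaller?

b_7 < b_3 < b_4 < b_2 < b_6 < b_10 < b_5, by transitivity through b_3, b_4, b_2, b_6, b_10.
So b_7 < b_5; b_7 is the smaller of the two.

b_7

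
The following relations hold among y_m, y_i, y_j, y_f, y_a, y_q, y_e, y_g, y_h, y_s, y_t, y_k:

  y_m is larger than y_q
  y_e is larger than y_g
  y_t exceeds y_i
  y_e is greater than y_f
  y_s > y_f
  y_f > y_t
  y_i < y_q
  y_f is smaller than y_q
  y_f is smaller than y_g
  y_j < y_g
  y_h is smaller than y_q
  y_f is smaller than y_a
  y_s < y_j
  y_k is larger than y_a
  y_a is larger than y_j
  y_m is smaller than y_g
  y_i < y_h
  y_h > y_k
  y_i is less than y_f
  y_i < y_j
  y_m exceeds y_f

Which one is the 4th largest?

Piecing the relations together gives one ordering: y_i < y_t < y_f < y_s < y_j < y_a < y_k < y_h < y_q < y_m < y_g < y_e.
Counting 4 from the largest end gives y_q.

y_q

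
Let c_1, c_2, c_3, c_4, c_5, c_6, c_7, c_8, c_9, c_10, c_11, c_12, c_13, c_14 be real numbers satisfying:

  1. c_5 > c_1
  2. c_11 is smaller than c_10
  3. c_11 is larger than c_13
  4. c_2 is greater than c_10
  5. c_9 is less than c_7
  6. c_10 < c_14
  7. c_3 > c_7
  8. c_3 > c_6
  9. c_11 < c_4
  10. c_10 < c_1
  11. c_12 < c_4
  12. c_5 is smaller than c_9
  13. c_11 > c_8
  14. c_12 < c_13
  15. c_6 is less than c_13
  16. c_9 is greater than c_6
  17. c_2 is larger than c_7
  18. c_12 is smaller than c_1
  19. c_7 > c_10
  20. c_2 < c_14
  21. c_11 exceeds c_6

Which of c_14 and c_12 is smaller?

c_12 < c_13 and c_13 < c_11 give c_12 < c_11.
With c_11 < c_10: c_12 < c_13 < c_11 < c_10.
Then c_10 < c_1 extends the chain to c_1.
With c_1 < c_5: c_12 < c_13 < c_11 < c_10 < c_1 < c_5.
With c_5 < c_9: c_12 < c_13 < c_11 < c_10 < c_1 < c_5 < c_9.
Then c_9 < c_7 extends the chain to c_7.
Then c_7 < c_2 extends the chain to c_2.
With c_2 < c_14: c_12 < c_13 < c_11 < c_10 < c_1 < c_5 < c_9 < c_7 < c_2 < c_14.
So c_12 < c_14; c_12 is the smaller of the two.

c_12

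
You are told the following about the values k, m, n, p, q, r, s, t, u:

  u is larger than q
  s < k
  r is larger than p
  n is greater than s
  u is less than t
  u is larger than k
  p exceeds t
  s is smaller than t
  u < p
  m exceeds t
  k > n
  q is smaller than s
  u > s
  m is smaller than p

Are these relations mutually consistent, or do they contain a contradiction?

Every relation is compatible with q < s < n < k < u < t < m < p < r; the set is consistent.

consistent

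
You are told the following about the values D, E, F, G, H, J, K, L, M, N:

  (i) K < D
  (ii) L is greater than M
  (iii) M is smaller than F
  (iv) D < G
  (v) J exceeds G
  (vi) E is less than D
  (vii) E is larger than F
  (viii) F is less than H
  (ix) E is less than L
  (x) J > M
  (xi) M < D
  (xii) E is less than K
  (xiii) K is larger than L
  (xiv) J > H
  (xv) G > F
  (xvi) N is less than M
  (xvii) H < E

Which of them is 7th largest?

The consecutive relations fix a unique order: N < M < F < H < E < L < K < D < G < J.
Counting 7 from the largest end gives H.

H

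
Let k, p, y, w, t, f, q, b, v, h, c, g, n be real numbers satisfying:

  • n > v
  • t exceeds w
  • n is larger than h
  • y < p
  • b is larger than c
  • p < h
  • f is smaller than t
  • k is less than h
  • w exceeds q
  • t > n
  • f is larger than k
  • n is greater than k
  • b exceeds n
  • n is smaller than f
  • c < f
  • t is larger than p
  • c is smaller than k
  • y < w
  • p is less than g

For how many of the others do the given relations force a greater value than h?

Directly above h: n.
One step further: f, b, t (4 so far).
No other element is forced above h by the given relations, so the count is 4.

4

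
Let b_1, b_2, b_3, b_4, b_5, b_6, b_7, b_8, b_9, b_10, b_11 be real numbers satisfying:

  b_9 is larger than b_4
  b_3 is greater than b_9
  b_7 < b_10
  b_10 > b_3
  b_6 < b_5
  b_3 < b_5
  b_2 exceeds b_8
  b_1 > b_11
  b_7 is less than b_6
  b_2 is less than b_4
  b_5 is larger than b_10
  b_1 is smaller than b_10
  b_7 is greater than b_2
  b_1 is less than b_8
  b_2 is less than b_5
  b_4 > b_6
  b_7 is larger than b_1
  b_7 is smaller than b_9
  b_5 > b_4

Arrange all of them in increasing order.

The consecutive links are each given: b_11 < b_1; b_1 < b_8; b_8 < b_2; b_2 < b_7; b_7 < b_6; b_6 < b_4; b_4 < b_9; b_9 < b_3; b_3 < b_10; b_10 < b_5.

b_11 < b_1 < b_8 < b_2 < b_7 < b_6 < b_4 < b_9 < b_3 < b_10 < b_5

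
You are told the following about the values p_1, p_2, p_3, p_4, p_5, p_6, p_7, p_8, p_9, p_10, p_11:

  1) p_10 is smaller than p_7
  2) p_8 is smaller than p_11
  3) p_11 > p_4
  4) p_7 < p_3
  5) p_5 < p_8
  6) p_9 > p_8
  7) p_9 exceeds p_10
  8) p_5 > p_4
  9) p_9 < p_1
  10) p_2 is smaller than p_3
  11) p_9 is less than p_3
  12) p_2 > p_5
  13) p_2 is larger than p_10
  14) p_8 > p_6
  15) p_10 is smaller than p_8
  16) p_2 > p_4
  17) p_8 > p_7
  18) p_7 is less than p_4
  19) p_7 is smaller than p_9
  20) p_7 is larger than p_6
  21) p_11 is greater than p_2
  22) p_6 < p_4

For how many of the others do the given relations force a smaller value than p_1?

Directly below p_1: p_9.
One step further: p_10, p_7, p_8 (4 so far).
One step further: p_6, p_5 (6 so far).
One step further: p_4 (7 so far).
No other element is forced below p_1 by the given relations, so the count is 7.

7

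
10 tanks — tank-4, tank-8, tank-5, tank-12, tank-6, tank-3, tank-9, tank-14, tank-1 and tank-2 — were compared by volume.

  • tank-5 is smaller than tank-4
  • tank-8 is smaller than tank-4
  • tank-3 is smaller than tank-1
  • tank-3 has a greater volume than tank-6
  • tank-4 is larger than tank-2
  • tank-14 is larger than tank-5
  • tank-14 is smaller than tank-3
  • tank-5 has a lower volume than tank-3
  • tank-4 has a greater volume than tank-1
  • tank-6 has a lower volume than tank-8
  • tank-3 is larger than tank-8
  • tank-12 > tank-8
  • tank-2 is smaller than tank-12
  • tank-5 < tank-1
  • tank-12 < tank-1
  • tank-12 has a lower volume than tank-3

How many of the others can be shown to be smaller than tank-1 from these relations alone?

From tank-1 the given relations immediately reach tank-5, tank-12, tank-3.
From those, tank-14, tank-6, tank-8, tank-2 — 7 in total.
Nothing else is reachable below tank-1; 7 in all.

7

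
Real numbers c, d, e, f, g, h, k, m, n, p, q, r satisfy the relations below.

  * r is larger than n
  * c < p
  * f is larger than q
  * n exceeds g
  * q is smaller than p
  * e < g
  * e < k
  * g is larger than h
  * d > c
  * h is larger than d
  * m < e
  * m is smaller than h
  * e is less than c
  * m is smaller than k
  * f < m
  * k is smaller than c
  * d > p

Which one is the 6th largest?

Piecing the relations together gives one ordering: q < f < m < e < k < c < p < d < h < g < n < r.
The 6th largest is p.

p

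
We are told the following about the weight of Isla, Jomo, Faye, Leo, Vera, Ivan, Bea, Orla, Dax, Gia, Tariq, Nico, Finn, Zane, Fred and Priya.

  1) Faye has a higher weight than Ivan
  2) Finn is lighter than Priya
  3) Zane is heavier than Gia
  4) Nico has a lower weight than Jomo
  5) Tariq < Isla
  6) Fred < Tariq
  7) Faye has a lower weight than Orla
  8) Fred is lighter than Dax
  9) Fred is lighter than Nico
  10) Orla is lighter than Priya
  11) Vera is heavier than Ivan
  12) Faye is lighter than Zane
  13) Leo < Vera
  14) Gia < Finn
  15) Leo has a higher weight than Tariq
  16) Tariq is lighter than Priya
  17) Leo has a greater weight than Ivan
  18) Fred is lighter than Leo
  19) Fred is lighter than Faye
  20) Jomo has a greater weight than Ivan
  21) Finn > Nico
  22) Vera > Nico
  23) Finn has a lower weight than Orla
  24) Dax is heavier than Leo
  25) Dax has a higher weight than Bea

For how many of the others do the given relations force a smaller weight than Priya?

The elements the relations force below Priya are Ivan, Fred, Tariq, Nico, Faye, Gia, Finn, Orla — no chain reaches any other.
That is 8.

8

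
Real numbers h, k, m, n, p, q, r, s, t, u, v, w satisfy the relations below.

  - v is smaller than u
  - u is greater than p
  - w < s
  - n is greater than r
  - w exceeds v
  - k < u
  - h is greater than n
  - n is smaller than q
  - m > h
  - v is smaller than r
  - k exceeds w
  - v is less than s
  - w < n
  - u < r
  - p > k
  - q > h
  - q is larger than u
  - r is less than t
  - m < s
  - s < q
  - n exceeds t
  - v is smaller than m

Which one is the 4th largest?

h

The consecutive relations fix a unique order: v < w < k < p < u < r < t < n < h < m < s < q.
The 4th largest is h.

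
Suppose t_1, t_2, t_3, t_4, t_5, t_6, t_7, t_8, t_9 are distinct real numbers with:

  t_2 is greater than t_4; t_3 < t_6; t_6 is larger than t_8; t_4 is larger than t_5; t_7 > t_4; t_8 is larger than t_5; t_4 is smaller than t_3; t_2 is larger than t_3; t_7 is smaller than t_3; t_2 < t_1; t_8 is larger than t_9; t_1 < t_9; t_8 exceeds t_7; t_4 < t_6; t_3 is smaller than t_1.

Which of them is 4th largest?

Chaining the given pairs: t_5 < t_4 < t_7 < t_3 < t_2 < t_1 < t_9 < t_8 < t_6.
Counting 4 from the largest end gives t_1.

t_1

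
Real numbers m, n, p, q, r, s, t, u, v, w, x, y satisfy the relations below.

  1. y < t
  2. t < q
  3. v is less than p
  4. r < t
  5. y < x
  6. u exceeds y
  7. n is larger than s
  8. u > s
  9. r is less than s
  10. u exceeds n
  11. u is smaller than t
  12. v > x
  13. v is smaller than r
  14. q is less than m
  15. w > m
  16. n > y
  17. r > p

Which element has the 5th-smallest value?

r

The consecutive relations fix a unique order: y < x < v < p < r < s < n < u < t < q < m < w.
The 5th smallest is r.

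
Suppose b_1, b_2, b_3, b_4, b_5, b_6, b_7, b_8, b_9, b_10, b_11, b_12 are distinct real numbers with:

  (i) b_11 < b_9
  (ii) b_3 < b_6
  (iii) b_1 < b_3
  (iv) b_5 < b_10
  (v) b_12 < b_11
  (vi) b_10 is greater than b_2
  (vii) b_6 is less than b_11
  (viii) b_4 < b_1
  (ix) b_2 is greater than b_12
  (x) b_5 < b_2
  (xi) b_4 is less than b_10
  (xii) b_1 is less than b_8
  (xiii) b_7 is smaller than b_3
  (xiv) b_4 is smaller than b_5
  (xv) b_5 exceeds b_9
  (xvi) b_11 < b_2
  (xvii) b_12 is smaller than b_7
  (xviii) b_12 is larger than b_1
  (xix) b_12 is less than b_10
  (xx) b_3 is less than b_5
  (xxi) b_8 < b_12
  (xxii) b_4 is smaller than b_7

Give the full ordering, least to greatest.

b_4 < b_1 < b_8 < b_12 < b_7 < b_3 < b_6 < b_11 < b_9 < b_5 < b_2 < b_10

Each adjacent pair is fixed by a given relation: b_4 < b_1; b_1 < b_8; b_8 < b_12; b_12 < b_7; b_7 < b_3; b_3 < b_6; b_6 < b_11; b_11 < b_9; b_9 < b_5; b_5 < b_2; b_2 < b_10. Chaining them end to end gives the full order.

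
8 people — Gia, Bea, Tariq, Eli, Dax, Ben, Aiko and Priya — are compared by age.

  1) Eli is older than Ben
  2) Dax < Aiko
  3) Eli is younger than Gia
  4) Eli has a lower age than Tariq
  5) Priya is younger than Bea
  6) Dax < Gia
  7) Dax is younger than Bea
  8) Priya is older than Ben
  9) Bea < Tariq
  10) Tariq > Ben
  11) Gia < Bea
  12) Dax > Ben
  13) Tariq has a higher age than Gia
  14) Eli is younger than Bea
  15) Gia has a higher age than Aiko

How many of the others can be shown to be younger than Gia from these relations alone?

4

Directly below Gia: Eli, Dax, Aiko.
One step further: Ben (4 so far).
No other element is forced below Gia by the given relations, so the count is 4.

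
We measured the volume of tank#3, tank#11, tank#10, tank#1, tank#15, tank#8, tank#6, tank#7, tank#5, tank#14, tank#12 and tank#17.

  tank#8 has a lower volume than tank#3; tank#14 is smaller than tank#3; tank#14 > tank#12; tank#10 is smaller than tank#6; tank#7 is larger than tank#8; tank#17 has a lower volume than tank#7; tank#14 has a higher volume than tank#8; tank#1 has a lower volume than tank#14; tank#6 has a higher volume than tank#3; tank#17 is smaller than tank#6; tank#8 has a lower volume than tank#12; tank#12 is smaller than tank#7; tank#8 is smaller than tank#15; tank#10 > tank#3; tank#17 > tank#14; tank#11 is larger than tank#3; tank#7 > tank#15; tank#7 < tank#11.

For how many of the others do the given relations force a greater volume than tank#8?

Directly above tank#8: tank#15, tank#12, tank#14, tank#3, tank#7.
One step further: tank#17, tank#10, tank#11, tank#6 (9 so far).
Nothing else is reachable above tank#8; 9 in all.

9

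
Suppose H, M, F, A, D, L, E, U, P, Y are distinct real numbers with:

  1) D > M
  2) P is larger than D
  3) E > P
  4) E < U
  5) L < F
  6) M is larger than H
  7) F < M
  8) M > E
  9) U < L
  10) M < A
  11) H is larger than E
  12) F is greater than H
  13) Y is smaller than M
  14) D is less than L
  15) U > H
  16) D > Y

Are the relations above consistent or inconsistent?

We have M < D stated directly, yet also D < P < E < H < U < L < F < M by chaining the others — so D < M. Contradiction.

inconsistent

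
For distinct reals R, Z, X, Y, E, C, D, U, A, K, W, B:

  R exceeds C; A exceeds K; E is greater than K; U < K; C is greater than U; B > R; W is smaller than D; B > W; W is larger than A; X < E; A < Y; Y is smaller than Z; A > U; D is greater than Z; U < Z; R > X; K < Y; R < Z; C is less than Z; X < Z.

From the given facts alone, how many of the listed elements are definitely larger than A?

The elements the relations force above A are W, Y, B, Z, D — no chain reaches any other.
That is 5.

5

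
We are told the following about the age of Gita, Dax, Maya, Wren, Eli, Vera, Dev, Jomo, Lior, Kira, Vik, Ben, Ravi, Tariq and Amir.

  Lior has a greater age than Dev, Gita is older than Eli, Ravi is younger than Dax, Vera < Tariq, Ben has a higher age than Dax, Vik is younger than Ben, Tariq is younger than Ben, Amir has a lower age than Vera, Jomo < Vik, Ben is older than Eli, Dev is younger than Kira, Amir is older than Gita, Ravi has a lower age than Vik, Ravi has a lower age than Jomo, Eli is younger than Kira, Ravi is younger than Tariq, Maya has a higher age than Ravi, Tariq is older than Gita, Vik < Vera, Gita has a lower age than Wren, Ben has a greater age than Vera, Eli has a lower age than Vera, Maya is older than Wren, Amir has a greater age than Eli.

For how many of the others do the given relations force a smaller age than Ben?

9

The elements the relations force below Ben are Eli, Ravi, Gita, Jomo, Amir, Vik, Dax, Vera, Tariq — no chain reaches any other.
That is 9.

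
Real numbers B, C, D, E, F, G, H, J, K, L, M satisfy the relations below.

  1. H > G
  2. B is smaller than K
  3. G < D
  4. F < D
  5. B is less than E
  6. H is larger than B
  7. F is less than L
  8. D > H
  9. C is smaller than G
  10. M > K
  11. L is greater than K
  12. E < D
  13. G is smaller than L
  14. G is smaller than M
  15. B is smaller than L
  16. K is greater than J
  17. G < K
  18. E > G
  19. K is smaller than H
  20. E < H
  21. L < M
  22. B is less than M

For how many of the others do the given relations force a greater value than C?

7

The elements the relations force above C are G, E, K, L, H, D, M — no chain reaches any other.
That is 7.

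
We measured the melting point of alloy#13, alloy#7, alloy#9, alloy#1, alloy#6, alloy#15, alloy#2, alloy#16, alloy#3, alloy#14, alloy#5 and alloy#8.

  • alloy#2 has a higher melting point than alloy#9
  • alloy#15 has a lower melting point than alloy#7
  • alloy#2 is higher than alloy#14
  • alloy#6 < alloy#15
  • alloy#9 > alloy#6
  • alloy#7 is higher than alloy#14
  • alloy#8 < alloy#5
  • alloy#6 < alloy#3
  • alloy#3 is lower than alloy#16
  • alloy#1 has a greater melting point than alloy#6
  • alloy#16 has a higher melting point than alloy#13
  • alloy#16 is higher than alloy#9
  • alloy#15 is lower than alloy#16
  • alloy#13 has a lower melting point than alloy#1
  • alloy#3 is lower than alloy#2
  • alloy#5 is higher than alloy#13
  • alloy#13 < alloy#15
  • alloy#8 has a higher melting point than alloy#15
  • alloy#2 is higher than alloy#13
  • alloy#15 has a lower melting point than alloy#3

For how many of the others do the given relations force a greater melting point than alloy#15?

From alloy#15 the given relations immediately reach alloy#8, alloy#3, alloy#7, alloy#16.
From those, alloy#5, alloy#2 — 6 in total.
Nothing else is reachable above alloy#15; 6 in all.

6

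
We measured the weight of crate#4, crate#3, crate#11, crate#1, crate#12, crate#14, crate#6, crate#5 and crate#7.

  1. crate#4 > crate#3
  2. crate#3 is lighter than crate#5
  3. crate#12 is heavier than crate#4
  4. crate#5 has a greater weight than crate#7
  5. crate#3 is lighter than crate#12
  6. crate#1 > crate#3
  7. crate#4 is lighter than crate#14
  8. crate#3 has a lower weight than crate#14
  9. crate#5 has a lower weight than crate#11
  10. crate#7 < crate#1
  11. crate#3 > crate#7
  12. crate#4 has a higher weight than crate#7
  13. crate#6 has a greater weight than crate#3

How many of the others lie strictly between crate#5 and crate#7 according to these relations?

Chaining upward from crate#7 reaches: crate#3, crate#6, crate#4, crate#12, crate#1, crate#11, crate#14.
Chaining downward from crate#5 reaches: crate#3.
Strictly between crate#7 and crate#5 are those in both lists: crate#3 — 1 element.

1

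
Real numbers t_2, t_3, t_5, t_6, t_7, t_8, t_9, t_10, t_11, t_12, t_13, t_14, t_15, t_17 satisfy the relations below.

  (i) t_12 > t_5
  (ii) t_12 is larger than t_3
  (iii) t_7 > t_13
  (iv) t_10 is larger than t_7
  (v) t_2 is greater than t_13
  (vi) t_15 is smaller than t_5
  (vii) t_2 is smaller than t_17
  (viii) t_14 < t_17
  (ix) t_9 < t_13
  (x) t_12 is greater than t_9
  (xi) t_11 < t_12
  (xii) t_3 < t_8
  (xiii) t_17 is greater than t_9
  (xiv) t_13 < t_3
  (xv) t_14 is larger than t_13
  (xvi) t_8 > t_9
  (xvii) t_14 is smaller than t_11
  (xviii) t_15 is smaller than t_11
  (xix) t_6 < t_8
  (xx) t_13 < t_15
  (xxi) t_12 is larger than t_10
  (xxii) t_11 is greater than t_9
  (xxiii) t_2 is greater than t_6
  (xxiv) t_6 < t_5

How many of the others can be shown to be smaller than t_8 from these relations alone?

From t_8 the given relations immediately reach t_9, t_3, t_6.
From those, t_13 — 4 in total.
Nothing else is reachable below t_8; 4 in all.

4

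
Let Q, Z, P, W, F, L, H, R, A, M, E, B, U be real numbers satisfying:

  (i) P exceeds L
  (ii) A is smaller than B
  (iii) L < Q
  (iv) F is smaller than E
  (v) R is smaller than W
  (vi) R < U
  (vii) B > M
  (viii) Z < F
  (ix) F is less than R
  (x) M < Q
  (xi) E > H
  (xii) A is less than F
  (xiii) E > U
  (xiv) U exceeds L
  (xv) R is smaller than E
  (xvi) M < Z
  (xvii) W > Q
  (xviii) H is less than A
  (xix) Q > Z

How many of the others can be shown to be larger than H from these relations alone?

Directly above H: A, E.
One step further: B, F (4 so far).
One step further: R (5 so far).
One step further: U, W (7 so far).
Nothing else is reachable above H; 7 in all.

7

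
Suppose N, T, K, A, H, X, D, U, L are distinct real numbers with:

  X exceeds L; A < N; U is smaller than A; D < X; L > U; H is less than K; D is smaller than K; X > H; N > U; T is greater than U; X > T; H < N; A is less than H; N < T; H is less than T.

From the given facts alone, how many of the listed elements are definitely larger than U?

7

Directly above U: A, N, L, T.
One step further: H, X (6 so far).
One step further: K (7 so far).
No other element is forced above U by the given relations, so the count is 7.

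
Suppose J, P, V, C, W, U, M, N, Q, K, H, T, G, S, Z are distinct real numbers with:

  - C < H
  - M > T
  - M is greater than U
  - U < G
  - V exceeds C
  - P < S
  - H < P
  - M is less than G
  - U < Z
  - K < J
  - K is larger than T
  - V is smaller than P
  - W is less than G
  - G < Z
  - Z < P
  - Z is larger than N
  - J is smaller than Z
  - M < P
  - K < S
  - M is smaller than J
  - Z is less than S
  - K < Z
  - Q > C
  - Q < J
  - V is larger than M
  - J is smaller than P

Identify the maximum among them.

Chaining downward from S: directly below it, K, Z, P; then T, U, N, M, H, V, G, J; then C, W, Q.
That covers every other element, and nothing is given above S, so S is the maximum.

S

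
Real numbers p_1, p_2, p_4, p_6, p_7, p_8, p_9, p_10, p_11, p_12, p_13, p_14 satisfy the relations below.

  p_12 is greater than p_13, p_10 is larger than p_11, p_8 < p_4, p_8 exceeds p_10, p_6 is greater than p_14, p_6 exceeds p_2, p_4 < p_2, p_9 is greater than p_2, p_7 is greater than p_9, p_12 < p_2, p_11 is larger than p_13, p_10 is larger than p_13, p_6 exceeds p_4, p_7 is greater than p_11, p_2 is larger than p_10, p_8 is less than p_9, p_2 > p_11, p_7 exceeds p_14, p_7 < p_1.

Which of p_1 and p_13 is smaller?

p_13

p_13 < p_11 and p_11 < p_10 give p_13 < p_10.
Then p_10 < p_8 extends the chain to p_8.
With p_8 < p_4: p_13 < p_11 < p_10 < p_8 < p_4.
With p_4 < p_2: p_13 < p_11 < p_10 < p_8 < p_4 < p_2.
With p_2 < p_9: p_13 < p_11 < p_10 < p_8 < p_4 < p_2 < p_9.
With p_9 < p_7: p_13 < p_11 < p_10 < p_8 < p_4 < p_2 < p_9 < p_7.
Then p_7 < p_1 extends the chain to p_1.
So p_13 < p_1; p_13 is the smaller of the two.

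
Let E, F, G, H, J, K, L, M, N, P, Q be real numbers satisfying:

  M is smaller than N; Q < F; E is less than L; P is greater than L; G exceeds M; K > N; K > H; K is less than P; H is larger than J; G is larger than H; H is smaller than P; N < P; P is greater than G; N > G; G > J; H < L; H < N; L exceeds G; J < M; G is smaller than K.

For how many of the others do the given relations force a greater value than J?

7

From J the given relations immediately reach H, M, G.
From those, N, K, L, P — 7 in total.
No other element is forced above J by the given relations, so the count is 7.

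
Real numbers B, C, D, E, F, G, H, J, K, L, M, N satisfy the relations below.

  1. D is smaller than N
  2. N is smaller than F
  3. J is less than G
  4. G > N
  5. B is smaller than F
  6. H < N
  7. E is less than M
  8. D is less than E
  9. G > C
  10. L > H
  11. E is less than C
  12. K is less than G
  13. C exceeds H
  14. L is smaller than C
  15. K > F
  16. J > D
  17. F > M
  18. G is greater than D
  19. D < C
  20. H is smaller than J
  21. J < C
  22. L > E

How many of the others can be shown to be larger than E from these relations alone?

6

The elements the relations force above E are L, M, F, K, C, G — no chain reaches any other.
That is 6.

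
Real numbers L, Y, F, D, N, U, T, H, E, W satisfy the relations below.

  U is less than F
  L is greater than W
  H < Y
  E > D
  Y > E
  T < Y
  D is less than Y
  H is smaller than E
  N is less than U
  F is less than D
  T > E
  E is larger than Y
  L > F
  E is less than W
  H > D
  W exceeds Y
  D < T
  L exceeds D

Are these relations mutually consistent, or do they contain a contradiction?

inconsistent

Chaining the given relations yields E < T < Y, so E < Y. But one relation states Y < E. These cannot both hold.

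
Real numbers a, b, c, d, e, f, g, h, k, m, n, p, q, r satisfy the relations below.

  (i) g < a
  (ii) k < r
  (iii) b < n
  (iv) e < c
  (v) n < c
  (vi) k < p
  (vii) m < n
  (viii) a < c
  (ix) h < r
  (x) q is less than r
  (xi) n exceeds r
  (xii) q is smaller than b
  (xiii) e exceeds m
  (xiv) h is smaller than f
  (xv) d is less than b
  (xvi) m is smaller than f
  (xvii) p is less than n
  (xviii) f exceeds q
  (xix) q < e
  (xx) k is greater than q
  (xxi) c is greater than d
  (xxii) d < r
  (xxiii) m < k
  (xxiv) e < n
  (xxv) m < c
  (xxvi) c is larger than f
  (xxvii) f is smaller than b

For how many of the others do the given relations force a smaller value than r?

From r the given relations immediately reach q, k, h, d.
From those, m — 5 in total.
No other element is forced below r by the given relations, so the count is 5.

5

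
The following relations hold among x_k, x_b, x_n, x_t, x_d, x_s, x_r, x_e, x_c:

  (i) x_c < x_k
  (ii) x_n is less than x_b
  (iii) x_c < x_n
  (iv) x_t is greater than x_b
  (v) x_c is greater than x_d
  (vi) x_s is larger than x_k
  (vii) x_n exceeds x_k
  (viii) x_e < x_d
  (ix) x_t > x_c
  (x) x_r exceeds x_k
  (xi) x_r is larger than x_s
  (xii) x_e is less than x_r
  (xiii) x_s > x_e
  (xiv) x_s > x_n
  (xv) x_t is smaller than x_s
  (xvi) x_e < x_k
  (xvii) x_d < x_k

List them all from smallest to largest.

Each adjacent pair is fixed by a given relation: x_e < x_d; x_d < x_c; x_c < x_k; x_k < x_n; x_n < x_b; x_b < x_t; x_t < x_s; x_s < x_r. Chaining them end to end gives the full order.

x_e < x_d < x_c < x_k < x_n < x_b < x_t < x_s < x_r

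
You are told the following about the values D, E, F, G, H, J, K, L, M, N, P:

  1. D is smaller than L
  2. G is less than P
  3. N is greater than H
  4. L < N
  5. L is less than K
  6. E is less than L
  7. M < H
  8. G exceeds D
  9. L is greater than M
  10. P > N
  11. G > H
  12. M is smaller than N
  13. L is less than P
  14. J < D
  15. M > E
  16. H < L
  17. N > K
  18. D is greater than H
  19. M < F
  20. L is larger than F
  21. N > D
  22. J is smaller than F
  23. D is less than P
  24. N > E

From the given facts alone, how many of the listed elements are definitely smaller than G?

Directly below G: H, D.
One step further: M, J (4 so far).
One step further: E (5 so far).
Nothing else is reachable below G; 5 in all.

5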